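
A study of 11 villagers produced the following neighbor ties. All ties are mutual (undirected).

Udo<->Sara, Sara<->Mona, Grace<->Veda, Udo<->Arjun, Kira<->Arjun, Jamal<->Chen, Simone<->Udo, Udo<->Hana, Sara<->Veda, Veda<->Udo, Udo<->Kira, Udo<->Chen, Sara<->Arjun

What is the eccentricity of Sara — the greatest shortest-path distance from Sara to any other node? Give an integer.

Distances from Sara: Arjun:1, Chen:2, Grace:2, Hana:2, Jamal:3, Kira:2, Mona:1, Simone:2, Udo:1, Veda:1.
The largest is 3 (to Jamal), so the eccentricity of Sara is 3.

3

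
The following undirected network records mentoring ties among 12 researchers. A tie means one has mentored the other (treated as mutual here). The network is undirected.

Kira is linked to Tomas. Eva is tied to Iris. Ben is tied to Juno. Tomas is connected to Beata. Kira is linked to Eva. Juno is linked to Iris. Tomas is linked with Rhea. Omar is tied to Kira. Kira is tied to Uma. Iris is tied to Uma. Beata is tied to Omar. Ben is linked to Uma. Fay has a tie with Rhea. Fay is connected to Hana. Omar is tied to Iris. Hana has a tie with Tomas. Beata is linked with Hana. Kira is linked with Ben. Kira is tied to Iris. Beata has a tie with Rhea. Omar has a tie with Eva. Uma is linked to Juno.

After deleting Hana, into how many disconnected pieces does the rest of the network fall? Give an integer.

Hana's neighbors (Beata, Fay, and Tomas) remain reachable from one another through other ties, so the rest of the network stays in one piece.

1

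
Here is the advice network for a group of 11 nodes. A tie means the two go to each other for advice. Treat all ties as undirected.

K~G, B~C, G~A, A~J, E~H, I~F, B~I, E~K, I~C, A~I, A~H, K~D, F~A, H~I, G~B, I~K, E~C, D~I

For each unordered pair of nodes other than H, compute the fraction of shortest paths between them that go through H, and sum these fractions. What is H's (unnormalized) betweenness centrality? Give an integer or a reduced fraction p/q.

Pairs whose geodesics pass through H — J–E: 1; E–I: 1/3; E–F: 2/4; E–A: 1.
All other pairs contribute 0.
Summing the contributions gives betweenness(H) = 17/6.

17/6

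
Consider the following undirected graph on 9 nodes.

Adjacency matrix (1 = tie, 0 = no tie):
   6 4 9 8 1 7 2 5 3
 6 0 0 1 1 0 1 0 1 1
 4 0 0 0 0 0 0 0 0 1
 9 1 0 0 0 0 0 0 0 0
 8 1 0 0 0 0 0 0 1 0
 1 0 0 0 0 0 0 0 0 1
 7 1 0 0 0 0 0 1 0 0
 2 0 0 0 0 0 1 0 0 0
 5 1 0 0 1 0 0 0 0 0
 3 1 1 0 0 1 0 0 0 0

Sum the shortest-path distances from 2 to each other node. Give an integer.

Distances from 2: 1:4, 3:3, 4:4, 5:3, 6:2, 7:1, 8:3, 9:3.
Sum = 4 + 3 + 4 + 3 + 2 + 1 + 3 + 3 = 23.

23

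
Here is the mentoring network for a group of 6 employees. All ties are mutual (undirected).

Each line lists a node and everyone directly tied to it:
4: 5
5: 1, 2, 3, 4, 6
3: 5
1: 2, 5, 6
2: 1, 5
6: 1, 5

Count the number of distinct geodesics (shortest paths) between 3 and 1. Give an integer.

1

The shortest distance is 2, and the only length-2 path is 3–5–1. So there is exactly 1 shortest path.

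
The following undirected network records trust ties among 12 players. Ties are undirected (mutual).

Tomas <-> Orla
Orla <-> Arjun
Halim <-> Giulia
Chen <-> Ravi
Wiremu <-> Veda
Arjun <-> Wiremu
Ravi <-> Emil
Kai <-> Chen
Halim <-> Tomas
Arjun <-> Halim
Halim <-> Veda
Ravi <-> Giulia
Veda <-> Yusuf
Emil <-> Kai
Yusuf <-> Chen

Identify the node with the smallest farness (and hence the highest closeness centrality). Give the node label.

Farness (sum of distances to all others) for each node — Arjun:28, Chen:28, Emil:34, Giulia:24, Halim:22, Kai:36, Orla:36, Ravi:26, Tomas:30, Veda:24, Wiremu:30, Yusuf:26.
The smallest farness is 22, for Halim, so Halim has the highest closeness.

Halim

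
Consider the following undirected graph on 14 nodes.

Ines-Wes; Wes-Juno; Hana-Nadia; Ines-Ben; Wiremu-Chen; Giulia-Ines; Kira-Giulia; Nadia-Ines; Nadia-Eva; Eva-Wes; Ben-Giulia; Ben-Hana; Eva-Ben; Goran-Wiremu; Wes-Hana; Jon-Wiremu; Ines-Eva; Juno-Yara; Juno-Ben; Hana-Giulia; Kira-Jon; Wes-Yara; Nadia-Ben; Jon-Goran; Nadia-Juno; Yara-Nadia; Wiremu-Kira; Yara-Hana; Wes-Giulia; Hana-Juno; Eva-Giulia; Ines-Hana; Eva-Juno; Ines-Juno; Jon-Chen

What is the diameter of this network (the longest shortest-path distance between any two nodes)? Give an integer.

5

Eccentricity of each node (its greatest distance to any other): Ben:4, Chen:5, Eva:4, Giulia:3, Goran:5, Hana:4, Ines:4, Jon:4, Juno:5, Kira:3, Nadia:5, Wes:4, Wiremu:4, Yara:5.
The maximum eccentricity is 5, realized for instance by the pair Nadia–Chen via Nadia – Ines – Giulia – Kira – Wiremu – Chen. So the diameter is 5.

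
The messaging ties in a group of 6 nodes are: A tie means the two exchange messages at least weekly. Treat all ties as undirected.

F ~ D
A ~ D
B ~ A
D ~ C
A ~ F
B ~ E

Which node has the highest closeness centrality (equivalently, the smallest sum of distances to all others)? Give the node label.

Farness (sum of distances to all others) for each node — A:7, B:9, C:12, D:8, E:13, F:9.
The smallest farness is 7, for A, so A has the highest closeness.

A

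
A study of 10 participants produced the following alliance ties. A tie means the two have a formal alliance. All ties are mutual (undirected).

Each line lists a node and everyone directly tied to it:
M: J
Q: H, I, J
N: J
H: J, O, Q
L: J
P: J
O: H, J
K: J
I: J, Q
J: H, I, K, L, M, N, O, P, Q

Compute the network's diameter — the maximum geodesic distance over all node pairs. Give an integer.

Eccentricity of each node (its greatest distance to any other): H:2, I:2, J:1, K:2, L:2, M:2, N:2, O:2, P:2, Q:2.
The maximum eccentricity is 2, realized for instance by the pair I–P via I – J – P. So the diameter is 2.

2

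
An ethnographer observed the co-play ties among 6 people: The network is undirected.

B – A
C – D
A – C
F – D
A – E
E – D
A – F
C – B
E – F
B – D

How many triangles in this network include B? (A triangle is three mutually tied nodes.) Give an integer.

2

B's neighbors: A, C, and D.
Neighbor pairs that are themselves tied: B–A–C; B–C–D. Each forms one triangle with B, for 2 in total.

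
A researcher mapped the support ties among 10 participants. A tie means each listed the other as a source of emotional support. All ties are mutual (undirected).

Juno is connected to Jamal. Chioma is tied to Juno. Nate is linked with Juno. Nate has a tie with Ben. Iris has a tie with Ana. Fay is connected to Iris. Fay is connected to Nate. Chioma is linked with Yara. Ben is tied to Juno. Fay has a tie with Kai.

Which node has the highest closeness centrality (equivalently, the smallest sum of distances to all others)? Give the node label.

Nate

Farness (sum of distances to all others) for each node — Ana:33, Ben:21, Chioma:24, Fay:19, Iris:25, Jamal:26, Juno:18, Kai:27, Nate:17, Yara:32.
The smallest farness is 17, for Nate, so Nate has the highest closeness.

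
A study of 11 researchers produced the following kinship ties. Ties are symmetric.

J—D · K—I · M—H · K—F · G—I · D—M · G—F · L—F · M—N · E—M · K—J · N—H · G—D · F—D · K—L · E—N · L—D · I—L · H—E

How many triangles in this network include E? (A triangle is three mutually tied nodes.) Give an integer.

3

E's neighbors: H, M, and N.
Neighbor pairs that are themselves tied: E–H–M; E–H–N; E–M–N. Each forms one triangle with E, for 3 in total.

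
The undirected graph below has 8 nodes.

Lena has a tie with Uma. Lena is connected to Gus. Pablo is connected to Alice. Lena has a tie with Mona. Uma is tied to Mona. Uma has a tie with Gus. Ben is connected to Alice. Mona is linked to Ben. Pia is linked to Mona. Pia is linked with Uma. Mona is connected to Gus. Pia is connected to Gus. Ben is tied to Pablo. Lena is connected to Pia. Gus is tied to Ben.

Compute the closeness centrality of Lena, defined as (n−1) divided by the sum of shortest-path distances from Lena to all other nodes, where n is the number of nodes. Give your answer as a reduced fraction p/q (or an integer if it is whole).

Distances from Lena: Alice:3, Ben:2, Gus:1, Mona:1, Pablo:3, Pia:1, Uma:1. Sum = 12.
n = 8, so closeness = 7/12.

7/12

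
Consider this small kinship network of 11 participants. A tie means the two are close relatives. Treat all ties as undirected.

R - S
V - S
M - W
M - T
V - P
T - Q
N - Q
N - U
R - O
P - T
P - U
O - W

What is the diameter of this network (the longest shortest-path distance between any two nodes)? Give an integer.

Eccentricity of each node (its greatest distance to any other): M:4, N:5, O:5, P:4, Q:5, R:5, S:4, T:4, U:5, V:4, W:4.
The maximum eccentricity is 5, realized for instance by the pair U–O via U – P – T – M – W – O. So the diameter is 5.

5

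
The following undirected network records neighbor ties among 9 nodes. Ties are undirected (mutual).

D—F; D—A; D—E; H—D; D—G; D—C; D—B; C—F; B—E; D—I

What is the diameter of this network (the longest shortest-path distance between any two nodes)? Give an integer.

2

Eccentricity of each node (its greatest distance to any other): A:2, B:2, C:2, D:1, E:2, F:2, G:2, H:2, I:2.
The maximum eccentricity is 2, realized for instance by the pair G–A via G – D – A. So the diameter is 2.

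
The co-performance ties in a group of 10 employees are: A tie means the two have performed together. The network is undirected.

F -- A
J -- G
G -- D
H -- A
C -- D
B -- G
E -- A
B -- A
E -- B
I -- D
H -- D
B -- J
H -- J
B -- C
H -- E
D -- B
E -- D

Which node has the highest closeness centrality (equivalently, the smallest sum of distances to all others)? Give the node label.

B

Farness (sum of distances to all others) for each node — A:15, B:12, C:17, D:13, E:14, F:23, G:16, H:14, I:21, J:17.
The smallest farness is 12, for B, so B has the highest closeness.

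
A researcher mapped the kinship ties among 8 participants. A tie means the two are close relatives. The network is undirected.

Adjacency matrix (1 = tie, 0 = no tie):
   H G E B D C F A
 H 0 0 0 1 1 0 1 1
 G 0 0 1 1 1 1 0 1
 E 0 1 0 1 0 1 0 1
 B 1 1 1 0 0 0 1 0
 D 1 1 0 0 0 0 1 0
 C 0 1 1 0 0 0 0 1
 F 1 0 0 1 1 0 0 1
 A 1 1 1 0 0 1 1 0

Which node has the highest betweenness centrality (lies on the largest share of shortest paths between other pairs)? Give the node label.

Unnormalized betweenness of each node: A:11/3, B:5/3, C:0, D:2/3, E:3/4, F:11/12, G:41/12, H:11/12.
A has the largest value, 11/3, making it the main broker — the node through which the most shortest paths run.

A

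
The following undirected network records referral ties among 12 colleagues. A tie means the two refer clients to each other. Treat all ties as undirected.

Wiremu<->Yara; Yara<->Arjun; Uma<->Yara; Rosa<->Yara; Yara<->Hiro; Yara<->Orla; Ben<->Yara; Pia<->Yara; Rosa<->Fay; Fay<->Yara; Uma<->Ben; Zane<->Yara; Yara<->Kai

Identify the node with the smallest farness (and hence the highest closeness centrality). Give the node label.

Yara

Farness (sum of distances to all others) for each node — Arjun:21, Ben:20, Fay:20, Hiro:21, Kai:21, Orla:21, Pia:21, Rosa:20, Uma:20, Wiremu:21, Yara:11, Zane:21.
The smallest farness is 11, for Yara, so Yara has the highest closeness.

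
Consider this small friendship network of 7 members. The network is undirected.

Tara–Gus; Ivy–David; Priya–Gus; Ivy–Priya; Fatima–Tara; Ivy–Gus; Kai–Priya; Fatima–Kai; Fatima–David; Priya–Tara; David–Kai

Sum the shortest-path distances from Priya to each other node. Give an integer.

8

Distances from Priya: David:2, Fatima:2, Gus:1, Ivy:1, Kai:1, Tara:1.
Sum = 2 + 2 + 1 + 1 + 1 + 1 = 8.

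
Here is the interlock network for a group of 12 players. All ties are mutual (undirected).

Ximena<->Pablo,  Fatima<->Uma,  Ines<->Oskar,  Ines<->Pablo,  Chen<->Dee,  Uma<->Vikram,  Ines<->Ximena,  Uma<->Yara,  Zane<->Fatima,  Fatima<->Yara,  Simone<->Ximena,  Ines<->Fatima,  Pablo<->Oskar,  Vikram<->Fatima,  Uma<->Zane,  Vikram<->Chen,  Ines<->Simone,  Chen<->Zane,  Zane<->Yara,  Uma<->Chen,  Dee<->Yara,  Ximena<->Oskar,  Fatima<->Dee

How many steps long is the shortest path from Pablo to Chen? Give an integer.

4

One shortest route is Pablo – Ines – Fatima – Zane – Chen, which uses 4 edges, and at distance 3 from Pablo we only reach {Dee, Uma, Vikram, Yara, Zane}, which does not include Chen. So d(Pablo,Chen) = 4.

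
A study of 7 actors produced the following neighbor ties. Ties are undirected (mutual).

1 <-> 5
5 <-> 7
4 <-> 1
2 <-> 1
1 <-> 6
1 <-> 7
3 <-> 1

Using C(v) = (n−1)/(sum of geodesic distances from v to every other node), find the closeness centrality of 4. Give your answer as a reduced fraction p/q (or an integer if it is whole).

6/11

Distances from 4: 1:1, 2:2, 3:2, 5:2, 6:2, 7:2. Sum = 11.
n = 7, so closeness = 6/11.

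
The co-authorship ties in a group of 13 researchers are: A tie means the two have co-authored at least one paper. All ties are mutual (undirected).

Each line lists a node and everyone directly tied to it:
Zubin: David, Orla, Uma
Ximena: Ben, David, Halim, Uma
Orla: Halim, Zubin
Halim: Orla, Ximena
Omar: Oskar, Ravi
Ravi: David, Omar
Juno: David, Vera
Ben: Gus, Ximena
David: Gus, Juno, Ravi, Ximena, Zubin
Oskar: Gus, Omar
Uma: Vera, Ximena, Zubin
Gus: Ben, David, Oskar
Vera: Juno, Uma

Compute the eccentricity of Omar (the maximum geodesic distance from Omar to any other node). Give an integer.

4

Distances from Omar: Ben:3, David:2, Gus:2, Halim:4, Juno:3, Orla:4, Oskar:1, Ravi:1, Uma:4, Vera:4, Ximena:3, Zubin:3.
The largest is 4 (to Halim, Uma, Orla, and Vera), so the eccentricity of Omar is 4.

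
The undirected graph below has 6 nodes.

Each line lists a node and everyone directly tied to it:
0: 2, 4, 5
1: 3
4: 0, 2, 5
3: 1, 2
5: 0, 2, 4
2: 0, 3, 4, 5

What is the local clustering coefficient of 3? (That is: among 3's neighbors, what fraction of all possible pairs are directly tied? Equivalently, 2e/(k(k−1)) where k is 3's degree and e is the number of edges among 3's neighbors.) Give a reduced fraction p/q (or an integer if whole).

3's neighbors: 1 and 2 (k = 2).
Possible neighbor pairs: C(2,2) = 1. Edges among them: none → e = 0.
Clustering(3) = 0/1.

0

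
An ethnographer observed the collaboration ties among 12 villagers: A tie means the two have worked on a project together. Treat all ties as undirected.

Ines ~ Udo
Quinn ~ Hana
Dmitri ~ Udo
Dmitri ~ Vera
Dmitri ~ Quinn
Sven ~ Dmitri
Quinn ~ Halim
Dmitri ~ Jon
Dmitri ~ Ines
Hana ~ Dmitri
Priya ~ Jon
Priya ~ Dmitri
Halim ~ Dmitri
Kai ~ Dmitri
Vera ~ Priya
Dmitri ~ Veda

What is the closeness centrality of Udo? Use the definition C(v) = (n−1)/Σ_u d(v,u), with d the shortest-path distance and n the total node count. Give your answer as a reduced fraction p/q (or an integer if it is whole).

Distances from Udo: Dmitri:1, Halim:2, Hana:2, Ines:1, Jon:2, Kai:2, Priya:2, Quinn:2, Sven:2, Veda:2, Vera:2. Sum = 20.
n = 12, so closeness = 11/20.

11/20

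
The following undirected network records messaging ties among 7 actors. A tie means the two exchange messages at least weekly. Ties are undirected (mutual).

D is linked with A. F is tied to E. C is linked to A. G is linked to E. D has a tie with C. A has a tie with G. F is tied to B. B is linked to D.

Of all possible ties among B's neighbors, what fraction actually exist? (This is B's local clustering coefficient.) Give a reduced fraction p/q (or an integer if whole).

0

B's neighbors: D and F (k = 2).
Possible neighbor pairs: C(2,2) = 1. Edges among them: none → e = 0.
Clustering(B) = 0/1.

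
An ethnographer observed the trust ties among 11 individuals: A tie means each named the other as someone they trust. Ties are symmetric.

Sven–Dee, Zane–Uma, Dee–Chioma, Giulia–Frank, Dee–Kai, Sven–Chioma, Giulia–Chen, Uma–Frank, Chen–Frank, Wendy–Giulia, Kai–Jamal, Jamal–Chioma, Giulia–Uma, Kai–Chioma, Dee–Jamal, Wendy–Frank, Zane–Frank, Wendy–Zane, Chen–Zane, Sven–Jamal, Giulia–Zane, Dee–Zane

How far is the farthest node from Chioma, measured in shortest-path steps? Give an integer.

3

Distances from Chioma: Chen:3, Dee:1, Frank:3, Giulia:3, Jamal:1, Kai:1, Sven:1, Uma:3, Wendy:3, Zane:2.
The largest is 3 (to Frank, Uma, Wendy, Chen, and Giulia), so the eccentricity of Chioma is 3.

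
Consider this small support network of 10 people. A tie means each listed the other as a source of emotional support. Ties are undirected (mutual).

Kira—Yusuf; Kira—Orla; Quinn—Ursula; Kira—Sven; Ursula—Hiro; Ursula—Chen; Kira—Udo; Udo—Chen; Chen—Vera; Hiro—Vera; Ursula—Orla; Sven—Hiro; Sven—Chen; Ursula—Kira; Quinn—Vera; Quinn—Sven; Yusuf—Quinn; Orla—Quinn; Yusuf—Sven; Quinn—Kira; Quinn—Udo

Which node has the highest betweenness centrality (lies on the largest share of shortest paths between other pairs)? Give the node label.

Quinn

Unnormalized betweenness of each node: Chen:59/24, Hiro:11/12, Kira:11/3, Orla:0, Quinn:191/24, Sven:33/8, Udo:7/12, Ursula:33/8, Vera:7/6, Yusuf:0.
Quinn has the largest value, 191/24, making it the main broker — the node through which the most shortest paths run.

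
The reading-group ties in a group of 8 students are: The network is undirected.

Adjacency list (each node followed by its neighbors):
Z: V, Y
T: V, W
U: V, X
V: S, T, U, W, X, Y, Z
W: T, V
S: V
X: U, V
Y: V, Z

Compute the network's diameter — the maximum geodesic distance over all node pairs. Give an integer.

Eccentricity of each node (its greatest distance to any other): S:2, T:2, U:2, V:1, W:2, X:2, Y:2, Z:2.
The maximum eccentricity is 2, realized for instance by the pair S–Y via S – V – Y. So the diameter is 2.

2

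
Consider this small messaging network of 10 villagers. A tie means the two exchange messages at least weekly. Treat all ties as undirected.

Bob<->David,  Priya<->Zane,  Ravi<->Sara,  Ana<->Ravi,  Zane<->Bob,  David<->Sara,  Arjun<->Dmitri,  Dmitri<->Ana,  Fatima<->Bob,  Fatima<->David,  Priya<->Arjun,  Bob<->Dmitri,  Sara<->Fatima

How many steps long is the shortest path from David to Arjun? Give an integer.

3

One shortest route is David – Bob – Dmitri – Arjun, which uses 3 edges, and at distance 2 from David we only reach {Dmitri, Ravi, Zane}, which does not include Arjun. So d(David,Arjun) = 3.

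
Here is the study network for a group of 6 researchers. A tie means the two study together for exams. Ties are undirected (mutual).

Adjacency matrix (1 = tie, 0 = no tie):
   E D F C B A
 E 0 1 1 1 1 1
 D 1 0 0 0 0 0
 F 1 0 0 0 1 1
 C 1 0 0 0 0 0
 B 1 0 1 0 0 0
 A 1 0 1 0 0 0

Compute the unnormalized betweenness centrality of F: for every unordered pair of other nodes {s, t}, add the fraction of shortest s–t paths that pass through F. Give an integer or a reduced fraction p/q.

Pairs whose geodesics pass through F — B–A: 1/2.
All other pairs contribute 0.
Summing the contributions gives betweenness(F) = 1/2.

1/2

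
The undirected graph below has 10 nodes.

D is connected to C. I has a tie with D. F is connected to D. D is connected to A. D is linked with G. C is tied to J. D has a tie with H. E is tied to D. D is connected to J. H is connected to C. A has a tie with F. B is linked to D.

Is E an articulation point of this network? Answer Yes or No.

No

Even without E, every remaining node can still reach every other (the residual graph is connected), so E is not a cut vertex.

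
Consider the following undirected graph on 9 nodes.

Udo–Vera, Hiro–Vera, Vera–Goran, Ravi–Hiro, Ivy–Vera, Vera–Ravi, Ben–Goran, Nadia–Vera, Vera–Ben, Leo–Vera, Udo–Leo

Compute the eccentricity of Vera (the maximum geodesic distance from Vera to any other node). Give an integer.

Distances from Vera: Ben:1, Goran:1, Hiro:1, Ivy:1, Leo:1, Nadia:1, Ravi:1, Udo:1.
The largest is 1 (to Ben, Udo, Hiro, Goran, Ivy, Nadia, Ravi, and Leo), so the eccentricity of Vera is 1.

1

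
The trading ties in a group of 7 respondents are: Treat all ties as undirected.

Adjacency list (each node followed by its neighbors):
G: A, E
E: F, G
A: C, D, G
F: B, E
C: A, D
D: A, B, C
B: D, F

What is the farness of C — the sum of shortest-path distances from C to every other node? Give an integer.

12

Distances from C: A:1, B:2, D:1, E:3, F:3, G:2.
Sum = 1 + 2 + 1 + 3 + 3 + 2 = 12.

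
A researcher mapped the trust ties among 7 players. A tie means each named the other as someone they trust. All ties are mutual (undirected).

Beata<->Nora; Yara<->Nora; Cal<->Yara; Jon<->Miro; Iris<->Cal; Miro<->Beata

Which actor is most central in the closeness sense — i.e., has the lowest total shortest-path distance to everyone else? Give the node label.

Nora

Farness (sum of distances to all others) for each node — Beata:13, Cal:16, Iris:21, Jon:21, Miro:16, Nora:12, Yara:13.
The smallest farness is 12, for Nora, so Nora has the highest closeness.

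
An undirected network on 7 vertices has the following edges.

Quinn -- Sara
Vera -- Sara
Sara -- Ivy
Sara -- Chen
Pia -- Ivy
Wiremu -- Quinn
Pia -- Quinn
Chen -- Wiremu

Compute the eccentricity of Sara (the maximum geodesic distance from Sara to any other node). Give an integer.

Distances from Sara: Chen:1, Ivy:1, Pia:2, Quinn:1, Vera:1, Wiremu:2.
The largest is 2 (to Wiremu and Pia), so the eccentricity of Sara is 2.

2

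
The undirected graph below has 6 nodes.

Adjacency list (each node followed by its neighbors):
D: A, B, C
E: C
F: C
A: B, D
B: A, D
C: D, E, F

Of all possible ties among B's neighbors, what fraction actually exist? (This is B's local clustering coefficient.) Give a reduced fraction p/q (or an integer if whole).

B's neighbors: A and D (k = 2).
Possible neighbor pairs: C(2,2) = 1. Edges among them: A–D → e = 1.
Clustering(B) = 1/1.

1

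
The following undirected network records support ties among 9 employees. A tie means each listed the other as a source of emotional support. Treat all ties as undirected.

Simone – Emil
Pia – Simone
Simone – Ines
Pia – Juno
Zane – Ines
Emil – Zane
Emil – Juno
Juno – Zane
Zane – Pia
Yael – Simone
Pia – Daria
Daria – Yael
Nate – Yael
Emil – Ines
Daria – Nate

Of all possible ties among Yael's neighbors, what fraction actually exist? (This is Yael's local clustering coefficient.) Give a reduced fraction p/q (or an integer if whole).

Yael's neighbors: Daria, Nate, and Simone (k = 3).
Possible neighbor pairs: C(3,2) = 3. Edges among them: Daria–Nate → e = 1.
Clustering(Yael) = 1/3.

1/3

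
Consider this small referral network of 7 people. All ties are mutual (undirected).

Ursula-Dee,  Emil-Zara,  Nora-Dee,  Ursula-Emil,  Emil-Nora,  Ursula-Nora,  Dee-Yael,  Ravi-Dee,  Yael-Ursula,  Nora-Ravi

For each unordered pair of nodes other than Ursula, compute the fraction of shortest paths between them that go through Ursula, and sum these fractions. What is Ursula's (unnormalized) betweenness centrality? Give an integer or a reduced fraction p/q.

Pairs whose geodesics pass through Ursula — Emil–Dee: 1/2; Emil–Yael: 1; Zara–Dee: 1/2; Zara–Yael: 1; Nora–Yael: 1/2.
All other pairs contribute 0.
Summing the contributions gives betweenness(Ursula) = 7/2.

7/2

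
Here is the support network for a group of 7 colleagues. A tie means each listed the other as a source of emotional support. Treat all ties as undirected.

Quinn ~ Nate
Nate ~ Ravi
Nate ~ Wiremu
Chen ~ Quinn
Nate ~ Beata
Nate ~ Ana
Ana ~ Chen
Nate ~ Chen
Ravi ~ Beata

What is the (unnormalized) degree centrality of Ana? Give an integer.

Ana is directly tied to Chen and Nate. That is 2 neighbors, so the degree of Ana is 2.

2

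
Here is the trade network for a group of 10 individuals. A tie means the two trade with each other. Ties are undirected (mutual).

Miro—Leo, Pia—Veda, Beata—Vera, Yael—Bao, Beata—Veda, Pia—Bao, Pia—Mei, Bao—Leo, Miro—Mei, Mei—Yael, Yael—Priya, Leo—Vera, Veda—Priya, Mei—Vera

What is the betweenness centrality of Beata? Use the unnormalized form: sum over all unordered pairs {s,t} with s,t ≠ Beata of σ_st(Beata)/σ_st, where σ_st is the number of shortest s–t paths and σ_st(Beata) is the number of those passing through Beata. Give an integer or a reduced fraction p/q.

2

Pairs whose geodesics pass through Beata — Veda–Vera: 1; Veda–Leo: 1/2; Vera–Priya: 1/2.
All other pairs contribute 0.
Summing the contributions gives betweenness(Beata) = 2.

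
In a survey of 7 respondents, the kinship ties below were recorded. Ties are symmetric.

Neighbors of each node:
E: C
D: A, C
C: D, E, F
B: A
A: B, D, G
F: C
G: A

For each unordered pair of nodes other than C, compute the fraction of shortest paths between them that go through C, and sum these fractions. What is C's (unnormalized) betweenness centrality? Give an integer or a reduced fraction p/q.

9

Pairs whose geodesics pass through C — F–D: 1; F–G: 1; F–E: 1; F–B: 1; F–A: 1; D–E: 1; G–E: 1; E–B: 1; E–A: 1.
All other pairs contribute 0.
Summing the contributions gives betweenness(C) = 9.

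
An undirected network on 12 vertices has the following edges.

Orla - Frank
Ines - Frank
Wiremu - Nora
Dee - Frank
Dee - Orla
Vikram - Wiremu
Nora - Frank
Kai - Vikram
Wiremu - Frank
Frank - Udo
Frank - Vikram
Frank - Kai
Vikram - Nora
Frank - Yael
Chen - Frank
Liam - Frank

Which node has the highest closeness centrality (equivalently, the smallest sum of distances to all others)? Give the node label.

Farness (sum of distances to all others) for each node — Chen:21, Dee:20, Frank:11, Ines:21, Kai:20, Liam:21, Nora:19, Orla:20, Udo:21, Vikram:18, Wiremu:19, Yael:21.
The smallest farness is 11, for Frank, so Frank has the highest closeness.

Frank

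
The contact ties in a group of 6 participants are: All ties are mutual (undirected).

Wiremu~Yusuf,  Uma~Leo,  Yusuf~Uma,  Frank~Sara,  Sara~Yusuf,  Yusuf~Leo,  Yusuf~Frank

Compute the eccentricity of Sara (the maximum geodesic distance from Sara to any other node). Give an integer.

Distances from Sara: Frank:1, Leo:2, Uma:2, Wiremu:2, Yusuf:1.
The largest is 2 (to Leo, Wiremu, and Uma), so the eccentricity of Sara is 2.

2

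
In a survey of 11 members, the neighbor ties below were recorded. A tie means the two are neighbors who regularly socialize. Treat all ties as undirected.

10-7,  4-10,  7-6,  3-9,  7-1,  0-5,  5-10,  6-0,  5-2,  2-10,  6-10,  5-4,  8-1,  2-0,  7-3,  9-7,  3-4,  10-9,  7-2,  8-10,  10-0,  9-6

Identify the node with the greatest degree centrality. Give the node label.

10

Degrees — 0:4, 1:2, 2:4, 3:3, 4:3, 5:4, 6:4, 7:6, 8:2, 9:4, 10:8.
The maximum is 8, attained only by 10.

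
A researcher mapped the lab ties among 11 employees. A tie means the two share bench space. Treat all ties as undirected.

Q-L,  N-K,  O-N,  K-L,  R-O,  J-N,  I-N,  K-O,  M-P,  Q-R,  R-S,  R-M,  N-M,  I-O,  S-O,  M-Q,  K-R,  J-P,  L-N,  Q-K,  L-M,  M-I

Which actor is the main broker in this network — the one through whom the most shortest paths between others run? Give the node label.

M

Unnormalized betweenness of each node: I:7/12, J:19/20, K:29/10, L:31/30, M:45/4, N:611/60, O:329/60, P:1, Q:59/60, R:169/30, S:0.
M has the largest value, 45/4, making it the main broker — the node through which the most shortest paths run.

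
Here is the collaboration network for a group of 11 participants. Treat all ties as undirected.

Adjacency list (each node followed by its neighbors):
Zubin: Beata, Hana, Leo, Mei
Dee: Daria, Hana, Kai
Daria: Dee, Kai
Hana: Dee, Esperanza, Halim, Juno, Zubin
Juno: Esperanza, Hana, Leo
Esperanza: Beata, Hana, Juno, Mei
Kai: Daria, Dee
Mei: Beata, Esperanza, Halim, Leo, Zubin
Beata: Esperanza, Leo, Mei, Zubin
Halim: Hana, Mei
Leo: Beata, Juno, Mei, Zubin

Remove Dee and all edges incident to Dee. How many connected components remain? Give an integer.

Without Dee, the remaining ties split the others into: {Beata, Esperanza, Halim, Hana, Juno, Leo, Mei, Zubin}; {Daria, Kai}.
That's 2 separate components.

2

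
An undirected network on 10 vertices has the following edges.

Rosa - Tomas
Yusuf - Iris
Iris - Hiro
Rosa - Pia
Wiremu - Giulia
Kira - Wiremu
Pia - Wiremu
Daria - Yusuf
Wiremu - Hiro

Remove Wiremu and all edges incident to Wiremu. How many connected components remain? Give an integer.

Without Wiremu, the remaining ties split the others into: {Pia, Rosa, Tomas}; {Kira}; {Daria, Hiro, Iris, Yusuf}; {Giulia}.
That's 4 separate components.

4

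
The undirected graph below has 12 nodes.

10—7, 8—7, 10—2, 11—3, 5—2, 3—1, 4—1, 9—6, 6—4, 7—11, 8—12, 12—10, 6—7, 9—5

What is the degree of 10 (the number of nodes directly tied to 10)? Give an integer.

3

10 is directly tied to 2, 7, and 12. That is 3 neighbors, so the degree of 10 is 3.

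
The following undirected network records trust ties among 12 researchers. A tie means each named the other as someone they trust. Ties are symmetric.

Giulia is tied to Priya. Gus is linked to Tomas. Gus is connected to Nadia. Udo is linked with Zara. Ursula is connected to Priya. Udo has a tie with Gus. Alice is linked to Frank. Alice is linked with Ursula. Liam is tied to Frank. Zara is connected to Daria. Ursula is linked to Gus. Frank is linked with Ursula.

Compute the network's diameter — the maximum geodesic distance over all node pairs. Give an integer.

Eccentricity of each node (its greatest distance to any other): Alice:5, Daria:6, Frank:5, Giulia:6, Gus:3, Liam:6, Nadia:4, Priya:5, Tomas:4, Udo:4, Ursula:4, Zara:5.
The maximum eccentricity is 6, realized for instance by the pair Daria–Liam via Daria – Zara – Udo – Gus – Ursula – Frank – Liam. So the diameter is 6.

6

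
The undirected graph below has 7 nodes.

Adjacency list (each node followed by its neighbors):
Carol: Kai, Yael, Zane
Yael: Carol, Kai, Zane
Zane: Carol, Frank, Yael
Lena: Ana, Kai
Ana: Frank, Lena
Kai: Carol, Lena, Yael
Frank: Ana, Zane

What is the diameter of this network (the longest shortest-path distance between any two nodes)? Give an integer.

3

Eccentricity of each node (its greatest distance to any other): Ana:3, Carol:3, Frank:3, Kai:3, Lena:3, Yael:3, Zane:3.
The maximum eccentricity is 3, realized for instance by the pair Zane–Lena via Zane – Frank – Ana – Lena. So the diameter is 3.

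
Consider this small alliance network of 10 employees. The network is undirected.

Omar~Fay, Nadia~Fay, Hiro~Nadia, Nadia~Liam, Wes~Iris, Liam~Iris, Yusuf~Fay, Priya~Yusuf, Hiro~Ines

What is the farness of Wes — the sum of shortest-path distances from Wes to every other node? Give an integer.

35

Distances from Wes: Fay:4, Hiro:4, Ines:5, Iris:1, Liam:2, Nadia:3, Omar:5, Priya:6, Yusuf:5.
Sum = 4 + 4 + 5 + 1 + 2 + 3 + 5 + 6 + 5 = 35.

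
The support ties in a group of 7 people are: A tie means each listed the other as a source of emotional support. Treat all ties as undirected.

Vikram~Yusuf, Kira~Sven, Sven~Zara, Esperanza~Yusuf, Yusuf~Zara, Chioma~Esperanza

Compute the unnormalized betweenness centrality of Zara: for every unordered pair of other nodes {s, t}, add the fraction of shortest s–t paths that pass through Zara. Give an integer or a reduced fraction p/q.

8

Pairs whose geodesics pass through Zara — Yusuf–Kira: 1; Yusuf–Sven: 1; Vikram–Kira: 1; Vikram–Sven: 1; Esperanza–Kira: 1; Esperanza–Sven: 1; Kira–Chioma: 1; Sven–Chioma: 1.
All other pairs contribute 0.
Summing the contributions gives betweenness(Zara) = 8.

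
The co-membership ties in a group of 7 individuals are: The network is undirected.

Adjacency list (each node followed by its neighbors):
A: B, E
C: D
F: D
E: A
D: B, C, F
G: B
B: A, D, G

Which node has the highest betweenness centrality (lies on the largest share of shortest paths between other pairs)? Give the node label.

B

Unnormalized betweenness of each node: A:5, B:11, C:0, D:9, E:0, F:0, G:0.
B has the largest value, 11, making it the main broker — the node through which the most shortest paths run.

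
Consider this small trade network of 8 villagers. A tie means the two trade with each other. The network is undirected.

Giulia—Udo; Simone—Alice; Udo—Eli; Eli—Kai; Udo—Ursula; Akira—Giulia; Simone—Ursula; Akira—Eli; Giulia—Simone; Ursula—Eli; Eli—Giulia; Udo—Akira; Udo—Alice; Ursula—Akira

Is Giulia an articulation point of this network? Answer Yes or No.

No

Even without Giulia, every remaining node can still reach every other (the residual graph is connected), so Giulia is not a cut vertex.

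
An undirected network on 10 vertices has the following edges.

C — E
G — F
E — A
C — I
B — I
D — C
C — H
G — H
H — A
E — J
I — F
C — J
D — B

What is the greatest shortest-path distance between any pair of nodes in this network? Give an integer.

4

Eccentricity of each node (its greatest distance to any other): A:4, B:4, C:2, D:3, E:3, F:3, G:3, H:3, I:3, J:3.
The maximum eccentricity is 4, realized for instance by the pair B–A via B – I – C – H – A. So the diameter is 4.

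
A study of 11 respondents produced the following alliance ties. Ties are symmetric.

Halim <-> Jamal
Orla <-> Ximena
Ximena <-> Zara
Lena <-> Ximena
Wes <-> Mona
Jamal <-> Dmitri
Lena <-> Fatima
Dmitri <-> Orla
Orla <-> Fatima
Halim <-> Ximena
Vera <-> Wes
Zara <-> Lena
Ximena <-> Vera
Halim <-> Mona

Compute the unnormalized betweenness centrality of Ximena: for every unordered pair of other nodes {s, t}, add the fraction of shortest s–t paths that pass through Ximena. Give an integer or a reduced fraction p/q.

49/2

Pairs whose geodesics pass through Ximena — Vera–Halim: 1; Vera–Jamal: 1; Vera–Dmitri: 1; Vera–Orla: 1; Vera–Fatima: 2/2; Vera–Lena: 1; Vera–Zara: 1; Wes–Dmitri: 1/2; Wes–Orla: 1; Wes–Fatima: 2/2; Wes–Lena: 1; Wes–Zara: 1; Mona–Orla: 1; Mona–Fatima: 2/2 … (+12 more pairs).
All other pairs contribute 0.
Summing the contributions gives betweenness(Ximena) = 49/2.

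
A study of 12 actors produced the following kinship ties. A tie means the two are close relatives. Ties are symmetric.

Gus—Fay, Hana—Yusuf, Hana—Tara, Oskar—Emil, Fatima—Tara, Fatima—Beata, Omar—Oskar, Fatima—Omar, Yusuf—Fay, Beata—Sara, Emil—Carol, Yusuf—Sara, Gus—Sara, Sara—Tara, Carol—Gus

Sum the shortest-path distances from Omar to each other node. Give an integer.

30

Distances from Omar: Beata:2, Carol:3, Emil:2, Fatima:1, Fay:5, Gus:4, Hana:3, Oskar:1, Sara:3, Tara:2, Yusuf:4.
Sum = 2 + 3 + 2 + 1 + 5 + 4 + 3 + 1 + 3 + 2 + 4 = 30.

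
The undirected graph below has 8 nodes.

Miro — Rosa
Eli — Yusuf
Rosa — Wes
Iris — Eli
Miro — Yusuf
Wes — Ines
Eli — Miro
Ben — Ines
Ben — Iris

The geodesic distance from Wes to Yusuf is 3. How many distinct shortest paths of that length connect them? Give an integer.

The shortest distance is 3, and the only length-3 path is Wes–Rosa–Miro–Yusuf. So there is exactly 1 shortest path.

1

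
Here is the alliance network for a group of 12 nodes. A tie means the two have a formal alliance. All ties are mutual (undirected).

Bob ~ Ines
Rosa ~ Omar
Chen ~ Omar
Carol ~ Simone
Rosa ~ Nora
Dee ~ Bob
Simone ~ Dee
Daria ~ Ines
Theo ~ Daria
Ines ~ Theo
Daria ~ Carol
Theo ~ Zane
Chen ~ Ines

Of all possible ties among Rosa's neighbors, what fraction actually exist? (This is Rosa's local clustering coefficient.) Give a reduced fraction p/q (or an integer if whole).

0

Rosa's neighbors: Nora and Omar (k = 2).
Possible neighbor pairs: C(2,2) = 1. Edges among them: none → e = 0.
Clustering(Rosa) = 0/1.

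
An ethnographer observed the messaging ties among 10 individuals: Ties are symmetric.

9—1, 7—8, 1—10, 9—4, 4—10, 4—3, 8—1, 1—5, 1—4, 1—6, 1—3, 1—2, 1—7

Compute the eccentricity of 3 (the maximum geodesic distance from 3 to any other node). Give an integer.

Distances from 3: 1:1, 2:2, 4:1, 5:2, 6:2, 7:2, 8:2, 9:2, 10:2.
The largest is 2 (to 2, 9, 6, 5, 7, 10, and 8), so the eccentricity of 3 is 2.

2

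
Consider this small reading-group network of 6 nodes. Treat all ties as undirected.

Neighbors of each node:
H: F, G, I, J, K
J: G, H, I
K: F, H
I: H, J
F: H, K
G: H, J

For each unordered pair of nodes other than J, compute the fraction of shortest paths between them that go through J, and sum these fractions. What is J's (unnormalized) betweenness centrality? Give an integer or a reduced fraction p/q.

1/2

Pairs whose geodesics pass through J — I–G: 1/2.
All other pairs contribute 0.
Summing the contributions gives betweenness(J) = 1/2.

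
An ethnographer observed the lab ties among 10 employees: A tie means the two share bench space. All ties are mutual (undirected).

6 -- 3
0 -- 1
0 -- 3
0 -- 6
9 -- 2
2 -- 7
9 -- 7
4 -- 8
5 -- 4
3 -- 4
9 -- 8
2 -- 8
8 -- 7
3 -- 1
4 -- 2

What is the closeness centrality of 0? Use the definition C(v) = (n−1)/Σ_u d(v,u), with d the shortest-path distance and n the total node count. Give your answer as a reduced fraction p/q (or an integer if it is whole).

9/22

Distances from 0: 1:1, 2:3, 3:1, 4:2, 5:3, 6:1, 7:4, 8:3, 9:4. Sum = 22.
n = 10, so closeness = 9/22.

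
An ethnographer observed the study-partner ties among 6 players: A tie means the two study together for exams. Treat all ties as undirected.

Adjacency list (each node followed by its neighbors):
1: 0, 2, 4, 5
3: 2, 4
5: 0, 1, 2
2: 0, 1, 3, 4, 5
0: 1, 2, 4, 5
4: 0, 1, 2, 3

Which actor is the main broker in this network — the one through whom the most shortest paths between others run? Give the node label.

Unnormalized betweenness of each node: 0:1/3, 1:1/3, 2:7/3, 3:0, 4:1, 5:0.
2 has the largest value, 7/3, making it the main broker — the node through which the most shortest paths run.

2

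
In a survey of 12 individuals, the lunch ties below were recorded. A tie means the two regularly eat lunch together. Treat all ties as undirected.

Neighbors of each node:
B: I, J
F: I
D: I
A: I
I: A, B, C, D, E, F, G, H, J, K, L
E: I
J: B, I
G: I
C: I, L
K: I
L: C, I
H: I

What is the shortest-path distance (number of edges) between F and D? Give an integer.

One shortest route is F – I – D, which uses 2 edges, and F and D are not directly tied, so nothing shorter exists. So d(F,D) = 2.

2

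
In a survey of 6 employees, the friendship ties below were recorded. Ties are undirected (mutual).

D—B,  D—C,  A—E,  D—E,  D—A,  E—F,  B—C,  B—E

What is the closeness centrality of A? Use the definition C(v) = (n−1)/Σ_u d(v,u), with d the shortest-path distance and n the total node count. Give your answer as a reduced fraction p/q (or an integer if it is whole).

Distances from A: B:2, C:2, D:1, E:1, F:2. Sum = 8.
n = 6, so closeness = 5/8.

5/8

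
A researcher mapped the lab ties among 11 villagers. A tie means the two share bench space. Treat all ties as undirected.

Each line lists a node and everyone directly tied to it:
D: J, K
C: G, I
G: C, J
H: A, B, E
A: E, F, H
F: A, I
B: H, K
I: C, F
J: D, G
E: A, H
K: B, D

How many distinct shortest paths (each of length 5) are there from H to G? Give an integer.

The shortest distance is 5. The length-5 paths are: H–B–K–D–J–G; H–A–F–I–C–G.
That gives 2 distinct shortest paths.

2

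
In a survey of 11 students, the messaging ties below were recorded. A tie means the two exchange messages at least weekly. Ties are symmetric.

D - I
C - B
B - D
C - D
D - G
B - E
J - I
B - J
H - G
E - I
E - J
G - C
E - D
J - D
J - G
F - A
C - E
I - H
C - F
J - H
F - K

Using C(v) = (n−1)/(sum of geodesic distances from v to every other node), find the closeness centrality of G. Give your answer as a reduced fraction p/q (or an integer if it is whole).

Distances from G: A:3, B:2, C:1, D:1, E:2, F:2, H:1, I:2, J:1, K:3. Sum = 18.
n = 11, so closeness = 10/18 = 5/9.

5/9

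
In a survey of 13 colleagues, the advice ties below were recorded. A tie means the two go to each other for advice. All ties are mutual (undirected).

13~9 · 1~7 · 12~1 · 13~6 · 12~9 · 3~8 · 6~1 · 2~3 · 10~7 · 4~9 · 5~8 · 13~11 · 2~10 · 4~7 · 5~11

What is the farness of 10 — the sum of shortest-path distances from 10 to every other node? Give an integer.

33

Distances from 10: 1:2, 2:1, 3:2, 4:2, 5:4, 6:3, 7:1, 8:3, 9:3, 11:5, 12:3, 13:4.
Sum = 2 + 1 + 2 + 2 + 4 + 3 + 1 + 3 + 3 + 5 + 3 + 4 = 33.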